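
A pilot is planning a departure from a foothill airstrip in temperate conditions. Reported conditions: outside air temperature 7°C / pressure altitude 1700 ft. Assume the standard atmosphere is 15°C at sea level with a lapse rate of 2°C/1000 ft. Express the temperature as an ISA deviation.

ISA-4.6°C

ISA temperature at 1700 ft = 15 − 2 × (1700/1000) = 11.6°C.
Deviation = OAT − ISA = 7 − 11.6 = -4.6°C.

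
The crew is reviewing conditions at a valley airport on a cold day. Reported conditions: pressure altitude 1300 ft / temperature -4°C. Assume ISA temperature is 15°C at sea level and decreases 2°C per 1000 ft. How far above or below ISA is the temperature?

ISA temperature at 1300 ft = 15 − 2 × (1300/1000) = 12.4°C.
Deviation = OAT − ISA = -4 − 12.4 = -16.4°C.

ISA-16.4°C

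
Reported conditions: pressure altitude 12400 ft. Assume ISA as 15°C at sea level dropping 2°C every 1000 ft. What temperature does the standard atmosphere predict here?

-9.8°C

ISA temperature = 15 − 2 × (12400/1000) = 15 − 24.8 = -9.8°C.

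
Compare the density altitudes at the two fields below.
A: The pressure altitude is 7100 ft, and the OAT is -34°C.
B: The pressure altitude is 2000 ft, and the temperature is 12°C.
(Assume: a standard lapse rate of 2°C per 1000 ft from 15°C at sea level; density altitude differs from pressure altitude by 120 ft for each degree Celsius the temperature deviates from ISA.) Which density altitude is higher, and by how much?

A by 804 ft

A: ISA temp = 0.8°C, deviation -34.8°C, DA = 7100 + 120 × (-34.8) = 2924 ft.
B: ISA temp = 11°C, deviation +1°C, DA = 2000 + 120 × 1 = 2120 ft.
A is higher by 2924 − 2120 = 804 ft.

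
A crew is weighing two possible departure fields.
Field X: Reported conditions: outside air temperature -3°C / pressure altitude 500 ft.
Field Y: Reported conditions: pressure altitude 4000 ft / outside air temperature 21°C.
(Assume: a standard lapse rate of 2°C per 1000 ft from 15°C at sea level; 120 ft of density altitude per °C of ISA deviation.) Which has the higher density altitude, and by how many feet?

Field Y by 7220 ft

Field X: ISA temp = 14°C, deviation -17°C, DA = 500 + 120 × (-17) = -1540 ft.
Field Y: ISA temp = 7°C, deviation +14°C, DA = 4000 + 120 × 14 = 5680 ft.
Field Y is higher by 5680 − (-1540) = 7220 ft.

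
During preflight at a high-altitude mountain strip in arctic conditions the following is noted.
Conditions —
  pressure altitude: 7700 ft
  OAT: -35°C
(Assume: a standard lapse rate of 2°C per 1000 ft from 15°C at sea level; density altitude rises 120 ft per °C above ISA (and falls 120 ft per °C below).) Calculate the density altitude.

3548 ft

ISA temperature at 7700 ft = 15 − 2 × (7700/1000) = -0.4°C.
ISA deviation = -35 − (-0.4) = -34.6°C.
Density altitude = 7700 + 120 × (-34.6) = 7700 + (-4152) = 3548 ft.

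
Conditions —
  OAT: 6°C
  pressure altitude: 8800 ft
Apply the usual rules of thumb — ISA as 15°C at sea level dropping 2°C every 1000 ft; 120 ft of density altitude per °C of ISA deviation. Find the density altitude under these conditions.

ISA temperature at 8800 ft = 15 − 2 × (8800/1000) = -2.6°C.
ISA deviation = 6 − (-2.6) = +8.6°C.
Density altitude = 8800 + 120 × (8.6) = 8800 + (+1032) = 9832 ft.

9832 ft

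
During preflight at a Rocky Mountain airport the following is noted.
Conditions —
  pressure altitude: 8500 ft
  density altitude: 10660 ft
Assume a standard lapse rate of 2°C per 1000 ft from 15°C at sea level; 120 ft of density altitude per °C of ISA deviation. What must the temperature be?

Density altitude − pressure altitude = 10660 − 8500 = +2160 ft.
At 120 ft/°C that is an ISA deviation of 2160/120 = +18°C.
ISA temperature at 8500 ft = 15 − 2 × (8500/1000) = -2°C.
OAT = ISA + deviation = -2 + (+18) = 16°C.

16°C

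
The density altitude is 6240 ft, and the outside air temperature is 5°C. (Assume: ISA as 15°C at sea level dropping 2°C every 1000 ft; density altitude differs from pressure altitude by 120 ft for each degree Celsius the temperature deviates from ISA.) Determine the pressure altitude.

6000 ft

DA = PA + 120 × (OAT − (15 − 2·PA/1000)) = PA + 120·OAT − 1800 + 0.24·PA = 1.24·PA + 120·OAT − 1800.
So 1.24·PA = 6240 − 120 × 5 + 1800 = 7440.
PA = 7440 / 1.24 = 6000 ft.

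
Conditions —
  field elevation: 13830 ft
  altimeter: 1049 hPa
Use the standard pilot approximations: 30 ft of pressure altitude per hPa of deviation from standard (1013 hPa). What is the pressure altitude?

12750 ft

Pressure correction = (1013 − 1049) × 30 = -1080 ft.
Pressure altitude = 13830 + (-1080) = 12750 ft.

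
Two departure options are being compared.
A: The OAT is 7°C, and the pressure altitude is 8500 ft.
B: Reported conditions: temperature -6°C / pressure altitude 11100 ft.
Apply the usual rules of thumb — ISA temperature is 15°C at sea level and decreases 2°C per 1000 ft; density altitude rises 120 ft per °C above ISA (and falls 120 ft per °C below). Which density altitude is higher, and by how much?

A: ISA temp = -2°C, deviation +9°C, DA = 8500 + 120 × 9 = 9580 ft.
B: ISA temp = -7.2°C, deviation +1.2°C, DA = 11100 + 120 × 1.2 = 11244 ft.
B is higher by 11244 − 9580 = 1664 ft.

B by 1664 ft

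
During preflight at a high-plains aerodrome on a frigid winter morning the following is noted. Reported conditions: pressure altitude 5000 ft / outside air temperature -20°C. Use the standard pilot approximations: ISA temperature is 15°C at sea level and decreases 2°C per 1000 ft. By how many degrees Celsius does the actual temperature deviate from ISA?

ISA-25°C

ISA temperature at 5000 ft = 15 − 2 × (5000/1000) = 5°C.
Deviation = OAT − ISA = -20 − 5 = -25°C.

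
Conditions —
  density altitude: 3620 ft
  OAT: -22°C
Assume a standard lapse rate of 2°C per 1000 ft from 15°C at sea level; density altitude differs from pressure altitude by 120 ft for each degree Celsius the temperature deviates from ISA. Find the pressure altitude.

6500 ft

DA = PA + 120 × (OAT − (15 − 2·PA/1000)) = PA + 120·OAT − 1800 + 0.24·PA = 1.24·PA + 120·OAT − 1800.
So 1.24·PA = 3620 − 120 × (-22) + 1800 = 8060.
PA = 8060 / 1.24 = 6500 ft.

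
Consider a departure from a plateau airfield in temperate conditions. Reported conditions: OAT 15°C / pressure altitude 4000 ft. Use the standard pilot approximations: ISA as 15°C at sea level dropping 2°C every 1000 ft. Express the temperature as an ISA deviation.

ISA+8°C

ISA temperature at 4000 ft = 15 − 2 × (4000/1000) = 7°C.
Deviation = OAT − ISA = 15 − 7 = +8°C.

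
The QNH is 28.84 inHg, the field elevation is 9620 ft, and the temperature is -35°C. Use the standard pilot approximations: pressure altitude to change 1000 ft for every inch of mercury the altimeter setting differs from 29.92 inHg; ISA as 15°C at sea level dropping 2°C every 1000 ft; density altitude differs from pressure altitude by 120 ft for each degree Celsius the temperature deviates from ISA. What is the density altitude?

7268 ft

Pressure altitude = 9620 + (29.92 − 28.84) × 1000 = 9620 + (+1080) = 10700 ft.
ISA temperature at 10700 ft = 15 − 2 × (10700/1000) = -6.4°C.
ISA deviation = -35 − (-6.4) = -28.6°C.
Density altitude = 10700 + 120 × (-28.6) = 7268 ft.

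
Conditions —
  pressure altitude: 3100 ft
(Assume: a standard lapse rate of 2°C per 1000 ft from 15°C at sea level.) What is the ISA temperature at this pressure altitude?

ISA temperature = 15 − 2 × (3100/1000) = 15 − 6.2 = 8.8°C.

8.8°C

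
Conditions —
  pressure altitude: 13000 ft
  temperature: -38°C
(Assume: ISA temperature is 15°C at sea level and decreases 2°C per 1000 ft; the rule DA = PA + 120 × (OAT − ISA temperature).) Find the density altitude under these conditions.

ISA temperature at 13000 ft = 15 − 2 × (13000/1000) = -11°C.
ISA deviation = -38 − (-11) = -27°C.
Density altitude = 13000 + 120 × (-27) = 13000 + (-3240) = 9760 ft.

9760 ft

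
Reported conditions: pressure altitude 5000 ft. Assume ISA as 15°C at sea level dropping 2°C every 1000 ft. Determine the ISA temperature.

5°C

ISA temperature = 15 − 2 × (5000/1000) = 15 − 10 = 5°C.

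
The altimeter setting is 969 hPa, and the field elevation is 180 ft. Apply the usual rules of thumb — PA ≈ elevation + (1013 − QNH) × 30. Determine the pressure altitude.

1500 ft

Pressure correction = (1013 − 969) × 30 = +1320 ft.
Pressure altitude = 180 + (+1320) = 1500 ft.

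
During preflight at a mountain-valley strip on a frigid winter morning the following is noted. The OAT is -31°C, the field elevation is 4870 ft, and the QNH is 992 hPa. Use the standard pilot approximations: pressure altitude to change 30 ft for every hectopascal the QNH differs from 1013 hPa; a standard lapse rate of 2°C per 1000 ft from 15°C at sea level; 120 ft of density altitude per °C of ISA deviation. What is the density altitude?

1300 ft

Pressure altitude = 4870 + (1013 − 992) × 30 = 4870 + (+630) = 5500 ft.
ISA temperature at 5500 ft = 15 − 2 × (5500/1000) = 4°C.
ISA deviation = -31 − 4 = -35°C.
Density altitude = 5500 + 120 × (-35) = 1300 ft.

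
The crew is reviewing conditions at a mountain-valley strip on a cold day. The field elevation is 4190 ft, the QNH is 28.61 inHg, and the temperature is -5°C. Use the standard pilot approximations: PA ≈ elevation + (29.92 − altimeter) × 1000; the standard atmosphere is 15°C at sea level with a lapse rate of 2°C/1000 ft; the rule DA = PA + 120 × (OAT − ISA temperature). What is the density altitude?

Pressure altitude = 4190 + (29.92 − 28.61) × 1000 = 4190 + (+1310) = 5500 ft.
ISA temperature at 5500 ft = 15 − 2 × (5500/1000) = 4°C.
ISA deviation = -5 − 4 = -9°C.
Density altitude = 5500 + 120 × (-9) = 4420 ft.

4420 ft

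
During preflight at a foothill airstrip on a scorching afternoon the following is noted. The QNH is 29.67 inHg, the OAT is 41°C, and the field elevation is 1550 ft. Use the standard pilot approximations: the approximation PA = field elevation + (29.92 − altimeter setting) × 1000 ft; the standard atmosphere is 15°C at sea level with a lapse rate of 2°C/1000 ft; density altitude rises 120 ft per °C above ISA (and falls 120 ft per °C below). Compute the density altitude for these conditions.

Pressure altitude = 1550 + (29.92 − 29.67) × 1000 = 1550 + (+250) = 1800 ft.
ISA temperature at 1800 ft = 15 − 2 × (1800/1000) = 11.4°C.
ISA deviation = 41 − 11.4 = +29.6°C.
Density altitude = 1800 + 120 × (29.6) = 5352 ft.

5352 ft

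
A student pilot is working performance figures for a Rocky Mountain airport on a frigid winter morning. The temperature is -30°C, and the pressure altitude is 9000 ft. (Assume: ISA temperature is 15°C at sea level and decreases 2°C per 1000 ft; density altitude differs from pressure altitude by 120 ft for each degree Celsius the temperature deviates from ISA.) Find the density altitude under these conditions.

5760 ft

ISA temperature at 9000 ft = 15 − 2 × (9000/1000) = -3°C.
ISA deviation = -30 − (-3) = -27°C.
Density altitude = 9000 + 120 × (-27) = 9000 + (-3240) = 5760 ft.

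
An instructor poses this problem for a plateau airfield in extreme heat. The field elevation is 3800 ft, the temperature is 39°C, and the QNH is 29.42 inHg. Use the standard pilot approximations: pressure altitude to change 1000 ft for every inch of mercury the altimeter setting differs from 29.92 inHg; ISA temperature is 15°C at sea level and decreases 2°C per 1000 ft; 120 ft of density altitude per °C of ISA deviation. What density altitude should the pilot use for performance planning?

Pressure altitude = 3800 + (29.92 − 29.42) × 1000 = 3800 + (+500) = 4300 ft.
ISA temperature at 4300 ft = 15 − 2 × (4300/1000) = 6.4°C.
ISA deviation = 39 − 6.4 = +32.6°C.
Density altitude = 4300 + 120 × (32.6) = 8212 ft.

8212 ft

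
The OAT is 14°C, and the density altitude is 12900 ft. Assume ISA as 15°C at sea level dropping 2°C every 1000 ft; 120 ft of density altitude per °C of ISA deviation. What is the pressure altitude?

10500 ft

DA = PA + 120 × (OAT − (15 − 2·PA/1000)) = PA + 120·OAT − 1800 + 0.24·PA = 1.24·PA + 120·OAT − 1800.
So 1.24·PA = 12900 − 120 × 14 + 1800 = 13020.
PA = 13020 / 1.24 = 10500 ft.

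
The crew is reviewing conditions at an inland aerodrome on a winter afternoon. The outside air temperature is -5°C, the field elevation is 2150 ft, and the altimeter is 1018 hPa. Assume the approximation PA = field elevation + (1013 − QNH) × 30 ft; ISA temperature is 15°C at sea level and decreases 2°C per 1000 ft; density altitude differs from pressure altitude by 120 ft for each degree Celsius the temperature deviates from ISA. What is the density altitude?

Pressure altitude = 2150 + (1013 − 1018) × 30 = 2150 + (-150) = 2000 ft.
ISA temperature at 2000 ft = 15 − 2 × (2000/1000) = 11°C.
ISA deviation = -5 − 11 = -16°C.
Density altitude = 2000 + 120 × (-16) = 80 ft.

80 ft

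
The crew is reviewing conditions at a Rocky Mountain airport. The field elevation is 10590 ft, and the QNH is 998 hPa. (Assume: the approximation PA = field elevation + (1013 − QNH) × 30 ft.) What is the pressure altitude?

Pressure correction = (1013 − 998) × 30 = +450 ft.
Pressure altitude = 10590 + (+450) = 11040 ft.

11040 ft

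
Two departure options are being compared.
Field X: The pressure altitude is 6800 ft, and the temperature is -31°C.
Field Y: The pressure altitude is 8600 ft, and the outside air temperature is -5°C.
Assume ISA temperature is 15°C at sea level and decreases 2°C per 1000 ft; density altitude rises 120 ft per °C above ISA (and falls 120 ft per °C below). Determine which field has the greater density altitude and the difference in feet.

Field Y by 5352 ft

Field X: ISA temp = 1.4°C, deviation -32.4°C, DA = 6800 + 120 × (-32.4) = 2912 ft.
Field Y: ISA temp = -2.2°C, deviation -2.8°C, DA = 8600 + 120 × (-2.8) = 8264 ft.
Field Y is higher by 8264 − 2912 = 5352 ft.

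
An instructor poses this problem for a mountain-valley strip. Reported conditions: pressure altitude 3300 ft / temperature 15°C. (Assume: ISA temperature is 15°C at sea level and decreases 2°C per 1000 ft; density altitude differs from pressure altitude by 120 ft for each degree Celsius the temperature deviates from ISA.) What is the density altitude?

4092 ft

ISA temperature at 3300 ft = 15 − 2 × (3300/1000) = 8.4°C.
ISA deviation = 15 − 8.4 = +6.6°C.
Density altitude = 3300 + 120 × (6.6) = 3300 + (+792) = 4092 ft.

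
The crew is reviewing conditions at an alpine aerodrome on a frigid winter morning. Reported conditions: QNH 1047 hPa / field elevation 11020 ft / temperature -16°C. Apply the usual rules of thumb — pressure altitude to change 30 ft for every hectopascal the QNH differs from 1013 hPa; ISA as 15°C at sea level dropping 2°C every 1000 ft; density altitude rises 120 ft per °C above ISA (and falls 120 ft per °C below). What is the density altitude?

Pressure altitude = 11020 + (1013 − 1047) × 30 = 11020 + (-1020) = 10000 ft.
ISA temperature at 10000 ft = 15 − 2 × (10000/1000) = -5°C.
ISA deviation = -16 − (-5) = -11°C.
Density altitude = 10000 + 120 × (-11) = 8680 ft.

8680 ft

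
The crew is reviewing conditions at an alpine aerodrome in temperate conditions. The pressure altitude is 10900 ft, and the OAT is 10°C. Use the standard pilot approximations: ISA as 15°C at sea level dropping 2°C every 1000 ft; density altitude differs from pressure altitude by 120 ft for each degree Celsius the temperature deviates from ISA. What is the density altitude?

12916 ft

ISA temperature at 10900 ft = 15 − 2 × (10900/1000) = -6.8°C.
ISA deviation = 10 − (-6.8) = +16.8°C.
Density altitude = 10900 + 120 × (16.8) = 10900 + (+2016) = 12916 ft.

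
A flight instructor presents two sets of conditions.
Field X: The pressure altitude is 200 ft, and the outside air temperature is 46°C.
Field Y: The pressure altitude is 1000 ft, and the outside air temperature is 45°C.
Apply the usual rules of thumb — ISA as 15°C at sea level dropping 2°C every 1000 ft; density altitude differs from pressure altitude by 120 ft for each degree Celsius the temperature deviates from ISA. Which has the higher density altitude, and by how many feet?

Field Y by 872 ft

Field X: ISA temp = 14.6°C, deviation +31.4°C, DA = 200 + 120 × 31.4 = 3968 ft.
Field Y: ISA temp = 13°C, deviation +32°C, DA = 1000 + 120 × 32 = 4840 ft.
Field Y is higher by 4840 − 3968 = 872 ft.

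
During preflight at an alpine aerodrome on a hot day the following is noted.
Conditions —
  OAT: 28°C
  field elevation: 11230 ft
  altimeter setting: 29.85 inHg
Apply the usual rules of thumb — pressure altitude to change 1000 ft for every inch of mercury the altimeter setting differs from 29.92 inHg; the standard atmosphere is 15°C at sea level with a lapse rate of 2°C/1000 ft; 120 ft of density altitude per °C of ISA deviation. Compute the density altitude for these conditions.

15572 ft

Pressure altitude = 11230 + (29.92 − 29.85) × 1000 = 11230 + (+70) = 11300 ft.
ISA temperature at 11300 ft = 15 − 2 × (11300/1000) = -7.6°C.
ISA deviation = 28 − (-7.6) = +35.6°C.
Density altitude = 11300 + 120 × (35.6) = 15572 ft.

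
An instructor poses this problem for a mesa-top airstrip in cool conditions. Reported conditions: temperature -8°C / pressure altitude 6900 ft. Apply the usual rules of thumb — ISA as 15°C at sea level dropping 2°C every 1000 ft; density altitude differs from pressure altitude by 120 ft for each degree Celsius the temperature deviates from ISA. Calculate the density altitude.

5796 ft

ISA temperature at 6900 ft = 15 − 2 × (6900/1000) = 1.2°C.
ISA deviation = -8 − 1.2 = -9.2°C.
Density altitude = 6900 + 120 × (-9.2) = 6900 + (-1104) = 5796 ft.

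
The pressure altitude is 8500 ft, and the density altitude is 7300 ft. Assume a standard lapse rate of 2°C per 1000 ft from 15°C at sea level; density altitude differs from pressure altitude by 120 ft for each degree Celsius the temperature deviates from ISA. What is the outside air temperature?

Density altitude − pressure altitude = 7300 − 8500 = -1200 ft.
At 120 ft/°C that is an ISA deviation of -1200/120 = -10°C.
ISA temperature at 8500 ft = 15 − 2 × (8500/1000) = -2°C.
OAT = ISA + deviation = -2 + (-10) = -12°C.

-12°C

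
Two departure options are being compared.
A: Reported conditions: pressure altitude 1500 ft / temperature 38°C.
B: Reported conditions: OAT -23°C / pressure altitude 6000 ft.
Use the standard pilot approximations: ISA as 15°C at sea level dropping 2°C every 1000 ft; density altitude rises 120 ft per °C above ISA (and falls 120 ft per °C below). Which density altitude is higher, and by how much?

A: ISA temp = 12°C, deviation +26°C, DA = 1500 + 120 × 26 = 4620 ft.
B: ISA temp = 3°C, deviation -26°C, DA = 6000 + 120 × (-26) = 2880 ft.
A is higher by 4620 − 2880 = 1740 ft.

A by 1740 ft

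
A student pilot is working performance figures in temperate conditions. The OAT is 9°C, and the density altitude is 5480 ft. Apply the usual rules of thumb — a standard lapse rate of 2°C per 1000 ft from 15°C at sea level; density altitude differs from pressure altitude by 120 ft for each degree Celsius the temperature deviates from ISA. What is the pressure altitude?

DA = PA + 120 × (OAT − (15 − 2·PA/1000)) = PA + 120·OAT − 1800 + 0.24·PA = 1.24·PA + 120·OAT − 1800.
So 1.24·PA = 5480 − 120 × 9 + 1800 = 6200.
PA = 6200 / 1.24 = 5000 ft.

5000 ft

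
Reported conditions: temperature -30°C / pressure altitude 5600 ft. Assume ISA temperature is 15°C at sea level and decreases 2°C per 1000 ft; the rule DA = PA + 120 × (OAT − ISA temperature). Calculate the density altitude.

ISA temperature at 5600 ft = 15 − 2 × (5600/1000) = 3.8°C.
ISA deviation = -30 − 3.8 = -33.8°C.
Density altitude = 5600 + 120 × (-33.8) = 5600 + (-4056) = 1544 ft.

1544 ft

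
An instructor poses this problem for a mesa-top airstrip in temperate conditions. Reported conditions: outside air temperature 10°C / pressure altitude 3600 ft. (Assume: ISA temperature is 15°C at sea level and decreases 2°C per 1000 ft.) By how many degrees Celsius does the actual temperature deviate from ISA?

ISA temperature at 3600 ft = 15 − 2 × (3600/1000) = 7.8°C.
Deviation = OAT − ISA = 10 − 7.8 = +2.2°C.

ISA+2.2°C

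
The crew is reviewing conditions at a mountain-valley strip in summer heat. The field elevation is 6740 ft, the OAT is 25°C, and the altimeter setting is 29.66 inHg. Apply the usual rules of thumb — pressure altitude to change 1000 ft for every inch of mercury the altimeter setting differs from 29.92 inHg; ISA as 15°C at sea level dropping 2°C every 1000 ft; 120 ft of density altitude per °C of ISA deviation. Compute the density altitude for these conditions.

Pressure altitude = 6740 + (29.92 − 29.66) × 1000 = 6740 + (+260) = 7000 ft.
ISA temperature at 7000 ft = 15 − 2 × (7000/1000) = 1°C.
ISA deviation = 25 − 1 = +24°C.
Density altitude = 7000 + 120 × (24) = 9880 ft.

9880 ft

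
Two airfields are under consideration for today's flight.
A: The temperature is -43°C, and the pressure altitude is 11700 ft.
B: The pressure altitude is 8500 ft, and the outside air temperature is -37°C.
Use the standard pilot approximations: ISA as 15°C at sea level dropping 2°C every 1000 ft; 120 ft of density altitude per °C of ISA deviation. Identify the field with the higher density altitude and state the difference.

A by 3248 ft

A: ISA temp = -8.4°C, deviation -34.6°C, DA = 11700 + 120 × (-34.6) = 7548 ft.
B: ISA temp = -2°C, deviation -35°C, DA = 8500 + 120 × (-35) = 4300 ft.
A is higher by 7548 − 4300 = 3248 ft.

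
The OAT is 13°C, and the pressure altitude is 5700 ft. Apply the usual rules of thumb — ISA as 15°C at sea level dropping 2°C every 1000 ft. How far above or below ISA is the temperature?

ISA+9.4°C

ISA temperature at 5700 ft = 15 − 2 × (5700/1000) = 3.6°C.
Deviation = OAT − ISA = 13 − 3.6 = +9.4°C.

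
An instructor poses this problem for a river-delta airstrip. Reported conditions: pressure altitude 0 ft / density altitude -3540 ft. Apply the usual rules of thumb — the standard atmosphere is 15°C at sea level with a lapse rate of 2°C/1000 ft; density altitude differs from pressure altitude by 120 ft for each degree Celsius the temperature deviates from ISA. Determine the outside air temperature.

Density altitude − pressure altitude = -3540 − 0 = -3540 ft.
At 120 ft/°C that is an ISA deviation of -3540/120 = -29.5°C.
ISA temperature at 0 ft = 15 − 2 × (0/1000) = 15°C.
OAT = ISA + deviation = 15 + (-29.5) = -14.5°C.

-14.5°C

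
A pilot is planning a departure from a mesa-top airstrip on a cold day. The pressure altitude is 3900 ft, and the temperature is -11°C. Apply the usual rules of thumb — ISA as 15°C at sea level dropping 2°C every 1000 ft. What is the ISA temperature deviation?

ISA temperature at 3900 ft = 15 − 2 × (3900/1000) = 7.2°C.
Deviation = OAT − ISA = -11 − 7.2 = -18.2°C.

ISA-18.2°C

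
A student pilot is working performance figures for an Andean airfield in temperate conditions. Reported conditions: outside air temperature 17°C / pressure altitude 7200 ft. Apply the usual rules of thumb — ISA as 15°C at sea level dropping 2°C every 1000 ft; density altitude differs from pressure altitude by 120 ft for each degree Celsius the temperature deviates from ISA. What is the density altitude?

ISA temperature at 7200 ft = 15 − 2 × (7200/1000) = 0.6°C.
ISA deviation = 17 − 0.6 = +16.4°C.
Density altitude = 7200 + 120 × (16.4) = 7200 + (+1968) = 9168 ft.

9168 ft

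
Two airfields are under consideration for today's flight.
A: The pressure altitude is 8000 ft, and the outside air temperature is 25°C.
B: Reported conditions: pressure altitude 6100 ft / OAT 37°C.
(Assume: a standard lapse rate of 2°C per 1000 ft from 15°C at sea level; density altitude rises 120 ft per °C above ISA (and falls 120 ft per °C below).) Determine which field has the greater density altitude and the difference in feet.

A: ISA temp = -1°C, deviation +26°C, DA = 8000 + 120 × 26 = 11120 ft.
B: ISA temp = 2.8°C, deviation +34.2°C, DA = 6100 + 120 × 34.2 = 10204 ft.
A is higher by 11120 − 10204 = 916 ft.

A by 916 ft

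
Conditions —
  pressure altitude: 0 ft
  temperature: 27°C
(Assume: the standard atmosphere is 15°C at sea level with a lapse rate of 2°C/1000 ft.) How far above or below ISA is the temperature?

ISA+12°C

ISA temperature at 0 ft = 15 − 2 × (0/1000) = 15°C.
Deviation = OAT − ISA = 27 − 15 = +12°C.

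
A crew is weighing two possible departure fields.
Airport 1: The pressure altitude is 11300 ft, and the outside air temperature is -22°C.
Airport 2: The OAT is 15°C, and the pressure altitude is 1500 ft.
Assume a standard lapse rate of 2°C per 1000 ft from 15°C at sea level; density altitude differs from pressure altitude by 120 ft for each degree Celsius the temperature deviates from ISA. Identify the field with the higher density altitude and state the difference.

Airport 1: ISA temp = -7.6°C, deviation -14.4°C, DA = 11300 + 120 × (-14.4) = 9572 ft.
Airport 2: ISA temp = 12°C, deviation +3°C, DA = 1500 + 120 × 3 = 1860 ft.
Airport 1 is higher by 9572 − 1860 = 7712 ft.

Airport 1 by 7712 ft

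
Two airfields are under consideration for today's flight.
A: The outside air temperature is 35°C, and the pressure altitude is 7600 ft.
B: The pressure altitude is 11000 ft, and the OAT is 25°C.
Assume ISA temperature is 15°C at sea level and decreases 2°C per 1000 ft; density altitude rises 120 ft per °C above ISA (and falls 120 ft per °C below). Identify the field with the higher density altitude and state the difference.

B by 3016 ft

A: ISA temp = -0.2°C, deviation +35.2°C, DA = 7600 + 120 × 35.2 = 11824 ft.
B: ISA temp = -7°C, deviation +32°C, DA = 11000 + 120 × 32 = 14840 ft.
B is higher by 14840 − 11824 = 3016 ft.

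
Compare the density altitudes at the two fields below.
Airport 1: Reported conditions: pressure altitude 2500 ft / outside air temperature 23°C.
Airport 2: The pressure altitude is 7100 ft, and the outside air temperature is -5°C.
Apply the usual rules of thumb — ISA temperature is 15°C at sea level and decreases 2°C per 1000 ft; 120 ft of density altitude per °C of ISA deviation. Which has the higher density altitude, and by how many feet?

Airport 1: ISA temp = 10°C, deviation +13°C, DA = 2500 + 120 × 13 = 4060 ft.
Airport 2: ISA temp = 0.8°C, deviation -5.8°C, DA = 7100 + 120 × (-5.8) = 6404 ft.
Airport 2 is higher by 6404 − 4060 = 2344 ft.

Airport 2 by 2344 ft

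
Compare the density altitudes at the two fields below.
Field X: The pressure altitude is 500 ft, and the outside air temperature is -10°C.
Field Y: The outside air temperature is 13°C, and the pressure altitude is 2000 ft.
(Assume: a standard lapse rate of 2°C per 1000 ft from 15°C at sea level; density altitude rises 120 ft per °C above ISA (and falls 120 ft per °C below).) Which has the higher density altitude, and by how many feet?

Field Y by 4620 ft

Field X: ISA temp = 14°C, deviation -24°C, DA = 500 + 120 × (-24) = -2380 ft.
Field Y: ISA temp = 11°C, deviation +2°C, DA = 2000 + 120 × 2 = 2240 ft.
Field Y is higher by 2240 − (-2380) = 4620 ft.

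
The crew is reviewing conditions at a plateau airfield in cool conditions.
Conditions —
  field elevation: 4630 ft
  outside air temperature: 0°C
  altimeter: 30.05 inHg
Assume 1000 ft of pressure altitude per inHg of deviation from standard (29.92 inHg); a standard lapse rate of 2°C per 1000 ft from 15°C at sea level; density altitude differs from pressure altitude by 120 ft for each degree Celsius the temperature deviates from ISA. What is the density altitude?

Pressure altitude = 4630 + (29.92 − 30.05) × 1000 = 4630 + (-130) = 4500 ft.
ISA temperature at 4500 ft = 15 − 2 × (4500/1000) = 6°C.
ISA deviation = 0 − 6 = -6°C.
Density altitude = 4500 + 120 × (-6) = 3780 ft.

3780 ft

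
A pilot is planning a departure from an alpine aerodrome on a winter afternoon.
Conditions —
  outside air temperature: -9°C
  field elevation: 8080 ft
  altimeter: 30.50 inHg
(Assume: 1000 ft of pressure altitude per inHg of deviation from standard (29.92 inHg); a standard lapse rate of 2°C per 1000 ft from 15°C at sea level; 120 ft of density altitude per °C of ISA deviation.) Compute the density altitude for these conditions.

6420 ft

Pressure altitude = 8080 + (29.92 − 30.50) × 1000 = 8080 + (-580) = 7500 ft.
ISA temperature at 7500 ft = 15 − 2 × (7500/1000) = 0°C.
ISA deviation = -9 − 0 = -9°C.
Density altitude = 7500 + 120 × (-9) = 6420 ft.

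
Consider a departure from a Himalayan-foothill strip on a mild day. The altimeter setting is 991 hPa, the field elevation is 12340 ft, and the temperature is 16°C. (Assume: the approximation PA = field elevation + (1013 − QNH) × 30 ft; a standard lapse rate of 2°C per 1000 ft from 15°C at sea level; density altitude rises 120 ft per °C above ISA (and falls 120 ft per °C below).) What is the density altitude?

16240 ft

Pressure altitude = 12340 + (1013 − 991) × 30 = 12340 + (+660) = 13000 ft.
ISA temperature at 13000 ft = 15 − 2 × (13000/1000) = -11°C.
ISA deviation = 16 − (-11) = +27°C.
Density altitude = 13000 + 120 × (27) = 16240 ft.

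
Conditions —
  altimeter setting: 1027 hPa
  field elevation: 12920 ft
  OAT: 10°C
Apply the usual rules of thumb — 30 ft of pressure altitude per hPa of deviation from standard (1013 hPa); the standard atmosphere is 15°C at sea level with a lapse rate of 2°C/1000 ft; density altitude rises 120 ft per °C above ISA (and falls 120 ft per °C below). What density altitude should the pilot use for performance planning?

Pressure altitude = 12920 + (1013 − 1027) × 30 = 12920 + (-420) = 12500 ft.
ISA temperature at 12500 ft = 15 − 2 × (12500/1000) = -10°C.
ISA deviation = 10 − (-10) = +20°C.
Density altitude = 12500 + 120 × (20) = 14900 ft.

14900 ft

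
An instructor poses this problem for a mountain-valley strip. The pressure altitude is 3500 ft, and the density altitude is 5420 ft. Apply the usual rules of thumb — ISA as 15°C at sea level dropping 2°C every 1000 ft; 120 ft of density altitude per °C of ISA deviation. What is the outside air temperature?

Density altitude − pressure altitude = 5420 − 3500 = +1920 ft.
At 120 ft/°C that is an ISA deviation of 1920/120 = +16°C.
ISA temperature at 3500 ft = 15 − 2 × (3500/1000) = 8°C.
OAT = ISA + deviation = 8 + (+16) = 24°C.

24°C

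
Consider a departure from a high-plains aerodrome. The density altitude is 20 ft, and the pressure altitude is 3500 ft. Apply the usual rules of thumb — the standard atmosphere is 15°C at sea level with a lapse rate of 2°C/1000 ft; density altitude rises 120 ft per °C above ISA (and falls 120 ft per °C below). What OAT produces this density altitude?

-21°C

Density altitude − pressure altitude = 20 − 3500 = -3480 ft.
At 120 ft/°C that is an ISA deviation of -3480/120 = -29°C.
ISA temperature at 3500 ft = 15 − 2 × (3500/1000) = 8°C.
OAT = ISA + deviation = 8 + (-29) = -21°C.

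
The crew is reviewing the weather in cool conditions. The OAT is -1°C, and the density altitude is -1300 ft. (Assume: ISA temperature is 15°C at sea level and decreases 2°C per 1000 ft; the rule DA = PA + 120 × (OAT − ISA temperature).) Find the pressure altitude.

500 ft

DA = PA + 120 × (OAT − (15 − 2·PA/1000)) = PA + 120·OAT − 1800 + 0.24·PA = 1.24·PA + 120·OAT − 1800.
So 1.24·PA = -1300 − 120 × (-1) + 1800 = 620.
PA = 620 / 1.24 = 500 ft.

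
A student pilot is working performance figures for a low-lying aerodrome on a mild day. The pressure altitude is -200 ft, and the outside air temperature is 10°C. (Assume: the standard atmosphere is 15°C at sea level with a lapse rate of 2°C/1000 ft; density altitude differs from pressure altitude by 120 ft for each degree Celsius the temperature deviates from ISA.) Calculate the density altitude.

-848 ft

ISA temperature at -200 ft = 15 − 2 × (-200/1000) = 15.4°C.
ISA deviation = 10 − 15.4 = -5.4°C.
Density altitude = -200 + 120 × (-5.4) = -200 + (-648) = -848 ft.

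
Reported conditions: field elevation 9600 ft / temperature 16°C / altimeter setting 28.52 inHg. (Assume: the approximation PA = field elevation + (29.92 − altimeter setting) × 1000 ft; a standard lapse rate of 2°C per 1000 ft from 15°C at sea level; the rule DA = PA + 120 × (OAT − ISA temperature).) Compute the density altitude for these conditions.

13760 ft

Pressure altitude = 9600 + (29.92 − 28.52) × 1000 = 9600 + (+1400) = 11000 ft.
ISA temperature at 11000 ft = 15 − 2 × (11000/1000) = -7°C.
ISA deviation = 16 − (-7) = +23°C.
Density altitude = 11000 + 120 × (23) = 13760 ft.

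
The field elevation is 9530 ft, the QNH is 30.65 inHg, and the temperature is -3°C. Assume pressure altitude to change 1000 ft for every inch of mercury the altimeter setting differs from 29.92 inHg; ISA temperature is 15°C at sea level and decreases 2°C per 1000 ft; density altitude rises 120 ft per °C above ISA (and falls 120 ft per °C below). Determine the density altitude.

Pressure altitude = 9530 + (29.92 − 30.65) × 1000 = 9530 + (-730) = 8800 ft.
ISA temperature at 8800 ft = 15 − 2 × (8800/1000) = -2.6°C.
ISA deviation = -3 − (-2.6) = -0.4°C.
Density altitude = 8800 + 120 × (-0.4) = 8752 ft.

8752 ft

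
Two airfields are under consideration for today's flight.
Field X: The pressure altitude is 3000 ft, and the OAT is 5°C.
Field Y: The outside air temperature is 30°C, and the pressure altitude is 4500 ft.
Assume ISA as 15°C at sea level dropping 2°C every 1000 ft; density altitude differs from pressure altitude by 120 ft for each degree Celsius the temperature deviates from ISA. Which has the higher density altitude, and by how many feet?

Field X: ISA temp = 9°C, deviation -4°C, DA = 3000 + 120 × (-4) = 2520 ft.
Field Y: ISA temp = 6°C, deviation +24°C, DA = 4500 + 120 × 24 = 7380 ft.
Field Y is higher by 7380 − 2520 = 4860 ft.

Field Y by 4860 ft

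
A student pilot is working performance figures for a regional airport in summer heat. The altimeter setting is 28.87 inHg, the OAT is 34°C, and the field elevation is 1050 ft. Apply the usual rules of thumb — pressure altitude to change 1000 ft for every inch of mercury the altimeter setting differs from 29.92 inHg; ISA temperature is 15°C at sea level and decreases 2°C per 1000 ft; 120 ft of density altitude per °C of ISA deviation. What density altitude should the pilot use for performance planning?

4884 ft

Pressure altitude = 1050 + (29.92 − 28.87) × 1000 = 1050 + (+1050) = 2100 ft.
ISA temperature at 2100 ft = 15 − 2 × (2100/1000) = 10.8°C.
ISA deviation = 34 − 10.8 = +23.2°C.
Density altitude = 2100 + 120 × (23.2) = 4884 ft.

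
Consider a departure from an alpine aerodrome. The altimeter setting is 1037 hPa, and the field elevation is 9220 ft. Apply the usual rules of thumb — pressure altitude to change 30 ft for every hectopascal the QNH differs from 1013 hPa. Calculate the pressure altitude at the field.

8500 ft

Pressure correction = (1013 − 1037) × 30 = -720 ft.
Pressure altitude = 9220 + (-720) = 8500 ft.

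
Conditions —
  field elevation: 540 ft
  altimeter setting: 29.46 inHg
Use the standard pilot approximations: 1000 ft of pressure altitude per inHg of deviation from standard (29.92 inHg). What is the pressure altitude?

1000 ft

Pressure correction = (29.92 − 29.46) × 1000 = +460 ft.
Pressure altitude = 540 + (+460) = 1000 ft.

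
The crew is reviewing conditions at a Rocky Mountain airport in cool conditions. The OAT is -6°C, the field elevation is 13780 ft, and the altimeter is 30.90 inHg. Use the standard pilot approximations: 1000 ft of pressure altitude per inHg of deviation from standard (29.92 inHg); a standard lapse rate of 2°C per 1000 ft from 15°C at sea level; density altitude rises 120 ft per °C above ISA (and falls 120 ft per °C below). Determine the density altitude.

13352 ft

Pressure altitude = 13780 + (29.92 − 30.90) × 1000 = 13780 + (-980) = 12800 ft.
ISA temperature at 12800 ft = 15 − 2 × (12800/1000) = -10.6°C.
ISA deviation = -6 − (-10.6) = +4.6°C.
Density altitude = 12800 + 120 × (4.6) = 13352 ft.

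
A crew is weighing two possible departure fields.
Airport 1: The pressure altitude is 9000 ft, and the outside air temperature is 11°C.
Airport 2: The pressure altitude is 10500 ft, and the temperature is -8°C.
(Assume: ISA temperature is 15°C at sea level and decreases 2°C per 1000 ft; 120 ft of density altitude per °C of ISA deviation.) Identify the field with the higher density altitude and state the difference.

Airport 1: ISA temp = -3°C, deviation +14°C, DA = 9000 + 120 × 14 = 10680 ft.
Airport 2: ISA temp = -6°C, deviation -2°C, DA = 10500 + 120 × (-2) = 10260 ft.
Airport 1 is higher by 10680 − 10260 = 420 ft.

Airport 1 by 420 ft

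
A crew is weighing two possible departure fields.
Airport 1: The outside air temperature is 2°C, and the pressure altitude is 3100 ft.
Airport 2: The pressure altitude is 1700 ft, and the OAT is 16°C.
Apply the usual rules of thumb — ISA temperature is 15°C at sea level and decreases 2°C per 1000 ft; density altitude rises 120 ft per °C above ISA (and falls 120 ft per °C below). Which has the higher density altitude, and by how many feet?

Airport 1: ISA temp = 8.8°C, deviation -6.8°C, DA = 3100 + 120 × (-6.8) = 2284 ft.
Airport 2: ISA temp = 11.6°C, deviation +4.4°C, DA = 1700 + 120 × 4.4 = 2228 ft.
Airport 1 is higher by 2284 − 2228 = 56 ft.

Airport 1 by 56 ft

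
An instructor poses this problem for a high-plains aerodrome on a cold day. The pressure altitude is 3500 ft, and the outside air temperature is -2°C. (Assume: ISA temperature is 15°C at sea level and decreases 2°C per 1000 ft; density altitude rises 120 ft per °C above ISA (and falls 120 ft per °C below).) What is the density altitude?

ISA temperature at 3500 ft = 15 − 2 × (3500/1000) = 8°C.
ISA deviation = -2 − 8 = -10°C.
Density altitude = 3500 + 120 × (-10) = 3500 + (-1200) = 2300 ft.

2300 ft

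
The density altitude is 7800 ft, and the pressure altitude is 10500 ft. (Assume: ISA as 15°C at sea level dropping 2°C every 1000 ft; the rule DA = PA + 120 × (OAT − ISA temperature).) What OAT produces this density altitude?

Density altitude − pressure altitude = 7800 − 10500 = -2700 ft.
At 120 ft/°C that is an ISA deviation of -2700/120 = -22.5°C.
ISA temperature at 10500 ft = 15 − 2 × (10500/1000) = -6°C.
OAT = ISA + deviation = -6 + (-22.5) = -28.5°C.

-28.5°C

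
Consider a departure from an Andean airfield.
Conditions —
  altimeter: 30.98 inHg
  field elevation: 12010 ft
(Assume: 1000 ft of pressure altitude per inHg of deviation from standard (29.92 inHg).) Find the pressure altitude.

10950 ft

Pressure correction = (29.92 − 30.98) × 1000 = -1060 ft.
Pressure altitude = 12010 + (-1060) = 10950 ft.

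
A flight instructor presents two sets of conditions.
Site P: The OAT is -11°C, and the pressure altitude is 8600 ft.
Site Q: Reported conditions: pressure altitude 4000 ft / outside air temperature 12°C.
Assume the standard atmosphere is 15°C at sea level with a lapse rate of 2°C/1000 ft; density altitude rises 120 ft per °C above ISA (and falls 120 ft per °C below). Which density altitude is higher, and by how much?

Site P: ISA temp = -2.2°C, deviation -8.8°C, DA = 8600 + 120 × (-8.8) = 7544 ft.
Site Q: ISA temp = 7°C, deviation +5°C, DA = 4000 + 120 × 5 = 4600 ft.
Site P is higher by 7544 − 4600 = 2944 ft.

Site P by 2944 ft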